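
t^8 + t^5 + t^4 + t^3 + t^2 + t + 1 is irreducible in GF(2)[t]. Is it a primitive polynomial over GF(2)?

Write f(t) = t^8 + t^5 + t^4 + t^3 + t^2 + t + 1.
|GF(2^8)^×| = 2^8 − 1 = 255. Prime factorization: 255 = 3·5·17.
f is primitive ⇔ t has order 255 in GF(2)[t]/(f), i.e. t^(255/q) ≠ 1 for each prime q | 255.
t^(85) mod f = 1
t^(51) mod f = t^7 + t^5 + t^3 + t^2 + t + 1.
t^(15) mod f = t^6 + t^3 + t + 1.
Since t^(85) = 1, the order of t divides 85 < 255; not primitive.

No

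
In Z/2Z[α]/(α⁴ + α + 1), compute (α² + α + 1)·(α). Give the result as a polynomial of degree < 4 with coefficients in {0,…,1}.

Multiply in Z/2Z[α]: (α² + α + 1)·(α) = α³ + α² + α.
Reduced: α³ + α² + α.

α^3 + α^2 + α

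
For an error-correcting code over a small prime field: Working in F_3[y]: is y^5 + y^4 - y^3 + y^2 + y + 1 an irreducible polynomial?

Yes

Write g(y) = y^5 + y^4 - y^3 + y^2 + y + 1.
Check for roots in F_3: g(0) = 1; g(1) = 1; g(2) = 2.
No roots, so no linear factors.
Monic irreducibles of degree 2 over GF(3): y^2 + 1, y^2 + y - 1, y^2 - y - 1.
None of them divide g (all give nonzero remainder).
No irreducible factor of degree ≤ 2 exists, so g is irreducible over GF(3).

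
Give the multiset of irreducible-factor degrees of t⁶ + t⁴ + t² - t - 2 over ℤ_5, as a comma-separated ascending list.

Write g(t) = t⁶ + t⁴ + t² - t - 2.
Roots in ℤ_5: g(0) = 3; g(1) = 0 → root; g(2) = 0 → root; g(3) = 4; g(4) = 2.
Linear factors from roots: (t - 1), (t - 2).
Complete factorization: g(t) = (t - 2)·(t - 1)·(t⁴ - 2t³ - 2t² - 2t - 1).
Factor degrees with multiplicity: 1 + 1 + 4 = 6.

1, 1, 4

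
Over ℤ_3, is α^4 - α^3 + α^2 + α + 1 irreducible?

No

Write f(α) = α^4 - α^3 + α^2 + α + 1.
Check for roots in ℤ_3: f(0) = 1; f(1) = 0 → root; f(2) = 0 → root.
f(1) = 0, so (α − 1) divides f(α); f is reducible.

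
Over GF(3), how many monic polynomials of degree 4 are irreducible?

x^(3^4) − x is the product of all monic irreducibles of degree dividing 4; Möbius inversion gives N = (1/4) Σ μ(4/d)·3^d.
Divisors of 4: 1, 2, 4; μ(4/d) for each: 0, -1, 1.
Σ = − 3^2 + 3^4 = 72.
N = 72/4 = 18.

18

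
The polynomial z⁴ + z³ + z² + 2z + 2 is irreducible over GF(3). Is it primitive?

Yes

Write f(z) = z⁴ + z³ + z² + 2z + 2.
|GF(3^4)^×| = 3^4 − 1 = 80. Prime factorization: 80 = 2^4·5.
f is primitive ⇔ z has order 80 in GF(3)[z]/(f), i.e. z^(80/q) ≠ 1 for each prime q | 80.
z^(40) mod f = 2.
z^(16) mod f = 2z³ + 1.
None equal 1, so z has full order 80; f is primitive.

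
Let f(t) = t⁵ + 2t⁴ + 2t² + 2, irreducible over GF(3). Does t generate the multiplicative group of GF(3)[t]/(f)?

No

|GF(3^5)^×| = 3^5 − 1 = 242. Prime factorization: 242 = 2·11^2.
f is primitive ⇔ t has order 242 in GF(3)[t]/(f), i.e. t^(242/q) ≠ 1 for each prime q | 242.
t^(121) mod f = 1
t^(22) mod f = t⁴ + t³ + 2t².
Since t^(121) = 1, the order of t divides 121 < 242; not primitive.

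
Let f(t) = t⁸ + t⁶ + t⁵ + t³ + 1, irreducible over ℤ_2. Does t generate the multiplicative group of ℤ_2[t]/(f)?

Yes

|GF(2^8)^×| = 2^8 − 1 = 255. Prime factorization: 255 = 3·5·17.
f is primitive ⇔ t has order 255 in GF(2)[t]/(f), i.e. t^(255/q) ≠ 1 for each prime q | 255.
t^(85) mod f = t⁶ + t⁵ + t⁴ + t³ + t² + t + 1.
t^(51) mod f = t⁶ + t⁵ + t⁴ + t³.
t^(15) mod f = t⁷ + t⁵ + t⁴ + t² + 1.
None equal 1, so t has full order 255; f is primitive.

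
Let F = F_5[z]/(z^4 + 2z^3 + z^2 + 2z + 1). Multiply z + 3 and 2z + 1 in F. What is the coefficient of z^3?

0

Multiply in F_5[z]: (z + 3)·(2z + 1) = 2z^2 + 2z + 3.
Reduced: 2z^2 + 2z + 3.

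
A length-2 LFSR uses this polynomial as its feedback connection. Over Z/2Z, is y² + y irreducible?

Write g(y) = y² + y.
Check for roots in Z/2Z: g(0) = 0 → root; g(1) = 0 → root.
g(0) = 0, so (y) divides g(y); g is reducible.

No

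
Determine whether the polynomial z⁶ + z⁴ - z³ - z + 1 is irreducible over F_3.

Yes

Write m(z) = z⁶ + z⁴ - z³ - z + 1.
Check for roots in F_3: m(0) = 1; m(1) = 1; m(2) = 2.
No roots, so no linear factors.
Monic irreducibles of degree 2 over GF(3): z² + 1, z² + z - 1, z² - z - 1.
None of them divide m (all give nonzero remainder).
Degree-3 irreducible divisors: test the 8 monic irreducibles of degree 3 over GF(3).
None of them divide m (all give nonzero remainder).
No irreducible factor of degree ≤ 3 exists, so m is irreducible over GF(3).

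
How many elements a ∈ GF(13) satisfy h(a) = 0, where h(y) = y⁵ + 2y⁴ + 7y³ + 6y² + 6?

3

Evaluate at each of the 13 elements of GF(13):
h(0) = 6; h(1) = 9; h(2) = 7; h(3) = 4; h(4) = 6; h(5) = 11; h(6) = 12; h(7) = 0 → root; h(8) = 6; h(9) = 0 → root; h(10) = 11; h(11) = 0 → root; h(12) = 6.
Roots: {7, 9, 11}.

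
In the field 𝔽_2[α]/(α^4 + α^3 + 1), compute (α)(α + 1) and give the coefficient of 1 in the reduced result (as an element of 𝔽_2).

0

Multiply in 𝔽_2[α]: (α)·(α + 1) = α^2 + α.
Reduced: α^2 + α.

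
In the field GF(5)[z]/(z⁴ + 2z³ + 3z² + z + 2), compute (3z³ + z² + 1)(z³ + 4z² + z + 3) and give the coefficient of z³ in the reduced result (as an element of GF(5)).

4

Multiply in GF(5)[z]: (3z³ + z² + 1)·(z³ + 4z² + z + 3) = 3z⁶ + 3z⁵ + 2z⁴ + z³ + 2z² + z + 3.
Reduce using z⁴ ≡ 3z³ + 2z² + 4z + 3 (mod z⁴ + 2z³ + 3z² + z + 2).
Reduced: 4z³ + 2z² + 3z.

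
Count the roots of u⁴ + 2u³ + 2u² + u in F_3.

3

Write h(u) = u⁴ + 2u³ + 2u² + u.
Evaluate at each of the 3 elements of F_3:
h(0) = 0 → root; h(1) = 0 → root; h(2) = 0 → root.
Roots: {0, 1, 2}.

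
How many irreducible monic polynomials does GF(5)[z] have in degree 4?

150

The number of monic irreducibles of degree 4 over GF(5) is (1/4)·Σ_{d∣4} μ(4/d) 5^d.
Divisors of 4: 1, 2, 4; μ(4/d) for each: 0, -1, 1.
Σ = − 5^2 + 5^4 = 600.
N = 600/4 = 150.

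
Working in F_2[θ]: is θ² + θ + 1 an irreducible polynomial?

Write m(θ) = θ² + θ + 1.
Check for roots in F_2: m(0) = 1; m(1) = 1.
No roots. A degree-2 polynomial over a field with no linear factor is irreducible.

Yes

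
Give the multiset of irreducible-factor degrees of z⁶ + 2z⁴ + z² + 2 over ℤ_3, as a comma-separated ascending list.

1, 1, 2, 2

Write f(z) = z⁶ + 2z⁴ + z² + 2.
Roots in ℤ_3: f(0) = 2; f(1) = 0 → root; f(2) = 0 → root.
Linear factors from roots: (z + 2), (z + 1).
Complete factorization: f(z) = (z + 1)·(z + 2)·(z² + z + 2)·(z² + 2z + 2).
Factor degrees with multiplicity: 1 + 1 + 2 + 2 = 6.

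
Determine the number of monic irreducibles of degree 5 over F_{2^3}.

6552

The number of monic irreducibles of degree 5 over GF(8) is (1/5)·Σ_{d∣5} μ(5/d) 8^d.
Divisors of 5: 1, 5; μ(5/d) for each: -1, 1.
Σ = − 8^1 + 8^5 = 32760.
N = 32760/5 = 6552.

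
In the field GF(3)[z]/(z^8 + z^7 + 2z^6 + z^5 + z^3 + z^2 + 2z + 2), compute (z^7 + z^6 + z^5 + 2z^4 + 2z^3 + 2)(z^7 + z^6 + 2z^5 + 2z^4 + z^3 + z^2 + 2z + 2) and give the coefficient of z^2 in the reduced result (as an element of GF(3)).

Multiply in GF(3)[z]: (z^7 + z^6 + z^5 + 2z^4 + 2z^3 + 2)·(z^7 + z^6 + 2z^5 + 2z^4 + z^3 + z^2 + 2z + 2) = z^14 + 2z^13 + z^12 + z^11 + z^9 + z^7 + z^6 + 2z^2 + z + 1.
Reduce using z^8 ≡ 2z^7 + z^6 + 2z^5 + 2z^3 + 2z^2 + z + 1 (mod z^8 + z^7 + 2z^6 + z^5 + z^3 + z^2 + 2z + 2).
Reduced: 2z^6 + 2z^4 + 2z^3 + 2z^2 + 2z.

2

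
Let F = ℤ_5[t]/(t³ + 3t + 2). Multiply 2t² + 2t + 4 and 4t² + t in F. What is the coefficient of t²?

4

Multiply in ℤ_5[t]: (2t² + 2t + 4)·(4t² + t) = 3t⁴ + 3t² + 4t.
Reduce using t³ ≡ 2t + 3 (mod t³ + 3t + 2).
Reduced: 4t² + 3t.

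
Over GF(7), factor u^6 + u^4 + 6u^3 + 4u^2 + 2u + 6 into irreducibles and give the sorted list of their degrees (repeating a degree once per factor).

Write f(u) = u^6 + u^4 + 6u^3 + 4u^2 + 2u + 6.
Linear factors from roots: (u + 5).
Complete factorization: f(u) = (u + 5)·(u^2 + 6u + 4)·(u^3 + 3u^2 + 4u + 1).
Factor degrees with multiplicity: 1 + 2 + 3 = 6.

1, 2, 3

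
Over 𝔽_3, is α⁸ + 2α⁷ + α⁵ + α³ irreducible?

Write m(α) = α⁸ + 2α⁷ + α⁵ + α³.
Check for roots in 𝔽_3: m(0) = 0 → root; m(1) = 2; m(2) = 0 → root.
m(0) = 0, so (α) divides m(α); m is reducible.

No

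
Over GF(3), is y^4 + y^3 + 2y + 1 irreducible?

Write h(y) = y^4 + y^3 + 2y + 1.
Check for roots in GF(3): h(0) = 1; h(1) = 2; h(2) = 2.
No roots, so no linear factors.
Monic irreducibles of degree 2 over GF(3): y^2 + 1, y^2 + y + 2, y^2 + 2y + 2.
None of them divide h (all give nonzero remainder).
No irreducible factor of degree ≤ 2 exists, so h is irreducible over GF(3).

Yes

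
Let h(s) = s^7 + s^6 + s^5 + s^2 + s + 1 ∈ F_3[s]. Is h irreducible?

Check for roots in F_3: h(0) = 1; h(1) = 0 → root; h(2) = 0 → root.
h(1) = 0, so (s − 1) divides h(s); h is reducible.

No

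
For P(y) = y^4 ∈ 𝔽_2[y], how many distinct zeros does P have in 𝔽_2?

Evaluate at each of the 2 elements of 𝔽_2:
P(0) = 0 → root; P(1) = 1.
Roots: {0}.

1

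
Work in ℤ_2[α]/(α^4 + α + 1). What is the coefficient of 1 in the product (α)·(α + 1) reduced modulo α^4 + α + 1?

0

Multiply in ℤ_2[α]: (α)·(α + 1) = α^2 + α.
Reduced: α^2 + α.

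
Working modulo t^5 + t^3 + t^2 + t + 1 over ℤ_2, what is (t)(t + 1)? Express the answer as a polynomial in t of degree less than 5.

t^2 + t

Multiply in ℤ_2[t]: (t)·(t + 1) = t^2 + t.
Reduced: t^2 + t.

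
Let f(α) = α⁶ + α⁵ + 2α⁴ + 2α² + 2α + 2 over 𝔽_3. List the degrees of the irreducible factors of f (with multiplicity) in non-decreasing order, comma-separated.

Roots in 𝔽_3: f(0) = 2; f(1) = 1; f(2) = 1.
Complete factorization: f(α) = (α⁶ + α⁵ + 2α⁴ + 2α² + 2α + 2).
Factor degrees with multiplicity: 6 = 6.

6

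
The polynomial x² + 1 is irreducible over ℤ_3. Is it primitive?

No

Write f(x) = x² + 1.
|GF(3^2)^×| = 3^2 − 1 = 8. Prime factorization: 8 = 2^3.
f is primitive ⇔ x has order 8 in GF(3)[x]/(f), i.e. x^(8/q) ≠ 1 for each prime q | 8.
x^(4) mod f = 1
Since x^(4) = 1, the order of x divides 4 < 8; not primitive.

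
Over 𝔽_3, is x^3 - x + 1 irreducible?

Yes

Write f(x) = x^3 - x + 1.
Check for roots in 𝔽_3: f(0) = 1; f(1) = 1; f(2) = 1.
No roots. A degree-3 polynomial over a field with no linear factor is irreducible.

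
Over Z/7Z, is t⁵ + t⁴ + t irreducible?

Write m(t) = t⁵ + t⁴ + t.
Check for roots in Z/7Z: m(0) = 0 → root; m(1) = 3; m(2) = 1; m(3) = 5; m(4) = 3; m(5) = 3; m(6) = 6.
m(0) = 0, so (t) divides m(t); m is reducible.

No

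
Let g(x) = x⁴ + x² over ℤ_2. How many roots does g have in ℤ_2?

2

Evaluate at each of the 2 elements of ℤ_2:
g(0) = 0 → root; g(1) = 0 → root.
Roots: {0, 1}.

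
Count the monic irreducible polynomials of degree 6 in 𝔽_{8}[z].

x^(8^6) − x is the product of all monic irreducibles of degree dividing 6; Möbius inversion gives N = (1/6) Σ μ(6/d)·8^d.
Divisors of 6: 1, 2, 3, 6; μ(6/d) for each: 1, -1, -1, 1.
Σ = 8^1 − 8^2 − 8^3 + 8^6 = 261576.
N = 261576/6 = 43596.

43596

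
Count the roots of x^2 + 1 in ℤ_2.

Write P(x) = x^2 + 1.
Evaluate at each of the 2 elements of ℤ_2:
P(0) = 1; P(1) = 0 → root.
Roots: {1}.

1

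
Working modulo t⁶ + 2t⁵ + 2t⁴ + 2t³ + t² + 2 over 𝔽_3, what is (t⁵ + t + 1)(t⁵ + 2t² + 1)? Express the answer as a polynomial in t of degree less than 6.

Multiply in 𝔽_3[t]: (t⁵ + t + 1)·(t⁵ + 2t² + 1) = t¹⁰ + 2t⁷ + t⁶ + 2t⁵ + 2t³ + 2t² + t + 1.
Reduce using t⁶ ≡ t⁵ + t⁴ + t³ + 2t² + 1 (mod t⁶ + 2t⁵ + 2t⁴ + 2t³ + t² + 2).
Reduced: 2t⁴ + t² + t + 1.

2t^4 + t^2 + t + 1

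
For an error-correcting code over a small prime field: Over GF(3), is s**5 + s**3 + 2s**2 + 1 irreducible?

Yes

Write g(s) = s**5 + s**3 + 2s**2 + 1.
Check for roots in GF(3): g(0) = 1; g(1) = 2; g(2) = 1.
No roots, so no linear factors.
Monic irreducibles of degree 2 over GF(3): s**2 + 1, s**2 + s + 2, s**2 + 2s + 2.
None of them divide g (all give nonzero remainder).
No irreducible factor of degree ≤ 2 exists, so g is irreducible over GF(3).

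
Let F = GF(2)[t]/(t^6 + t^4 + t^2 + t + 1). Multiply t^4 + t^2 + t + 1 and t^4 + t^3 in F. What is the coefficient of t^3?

1

Multiply in GF(2)[t]: (t^4 + t^2 + t + 1)·(t^4 + t^3) = t^8 + t^7 + t^6 + t^3.
Reduce using t^6 ≡ t^4 + t^2 + t + 1 (mod t^6 + t^4 + t^2 + t + 1).
Reduced: t^5 + t^4 + t^3 + t.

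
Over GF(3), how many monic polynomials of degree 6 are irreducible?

The number of monic irreducibles of degree 6 over GF(3) is (1/6)·Σ_{d∣6} μ(6/d) 3^d.
Divisors of 6: 1, 2, 3, 6; μ(6/d) for each: 1, -1, -1, 1.
Σ = 3^1 − 3^2 − 3^3 + 3^6 = 696.
N = 696/6 = 116.

116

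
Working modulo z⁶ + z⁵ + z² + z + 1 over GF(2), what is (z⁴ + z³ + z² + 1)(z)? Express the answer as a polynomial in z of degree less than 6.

z^5 + z^4 + z^3 + z

Multiply in GF(2)[z]: (z⁴ + z³ + z² + 1)·(z) = z⁵ + z⁴ + z³ + z.
Reduced: z⁵ + z⁴ + z³ + z.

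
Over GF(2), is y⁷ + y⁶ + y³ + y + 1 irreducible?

Write m(y) = y⁷ + y⁶ + y³ + y + 1.
Check for roots in GF(2): m(0) = 1; m(1) = 1.
No roots, so no linear factors.
Monic irreducibles of degree 2 over GF(2): y² + y + 1.
None of them divide m (all give nonzero remainder).
Monic irreducibles of degree 3 over GF(2): y³ + y + 1, y³ + y² + 1.
None of them divide m (all give nonzero remainder).
No irreducible factor of degree ≤ 3 exists, so m is irreducible over GF(2).

Yes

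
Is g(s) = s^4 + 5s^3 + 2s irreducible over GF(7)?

Check for roots in GF(7): g(0) = 0 → root; g(1) = 1; g(2) = 4; g(3) = 5; g(4) = 3; g(5) = 0 → root; g(6) = 1.
g(0) = 0, so (s) divides g(s); g is reducible.

No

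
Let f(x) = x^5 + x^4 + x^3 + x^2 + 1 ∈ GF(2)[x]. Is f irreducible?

Check for roots in GF(2): f(0) = 1; f(1) = 1.
No roots, so no linear factors.
Monic irreducibles of degree 2 over GF(2): x^2 + x + 1.
None of them divide f (all give nonzero remainder).
No irreducible factor of degree ≤ 2 exists, so f is irreducible over GF(2).

Yes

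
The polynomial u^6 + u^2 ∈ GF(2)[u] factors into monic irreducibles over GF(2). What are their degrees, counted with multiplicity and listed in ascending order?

1, 1, 1, 1, 1, 1

Write g(u) = u^6 + u^2.
Roots in GF(2): g(0) = 0 → root; g(1) = 0 → root.
Linear factors from roots: (u), (u + 1).
Complete factorization: g(u) = (u)^2·(u + 1)^4.
Factor degrees with multiplicity: 1 + 1 + 1 + 1 + 1 + 1 = 6.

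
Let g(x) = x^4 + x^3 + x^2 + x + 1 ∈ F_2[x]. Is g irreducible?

Check for roots in F_2: g(0) = 1; g(1) = 1.
No roots, so no linear factors.
Monic irreducibles of degree 2 over GF(2): x^2 + x + 1.
None of them divide g (all give nonzero remainder).
No irreducible factor of degree ≤ 2 exists, so g is irreducible over GF(2).

Yes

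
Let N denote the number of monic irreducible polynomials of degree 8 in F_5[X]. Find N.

48750

By the necklace-counting formula, N_5(8) = (1/8) Σ_{d|8} μ(8/d)·5^d.
Divisors of 8: 1, 2, 4, 8; μ(8/d) for each: 0, 0, -1, 1.
Σ = − 5^4 + 5^8 = 390000.
N = 390000/8 = 48750.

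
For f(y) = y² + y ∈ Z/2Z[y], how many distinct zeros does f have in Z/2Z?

Evaluate at each of the 2 elements of Z/2Z:
f(0) = 0 → root; f(1) = 0 → root.
Roots: {0, 1}.

2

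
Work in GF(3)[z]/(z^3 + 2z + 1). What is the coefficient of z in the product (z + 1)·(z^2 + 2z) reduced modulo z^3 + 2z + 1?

Multiply in GF(3)[z]: (z + 1)·(z^2 + 2z) = z^3 + 2z.
Reduce using z^3 ≡ z + 2 (mod z^3 + 2z + 1).
Reduced: 2.

0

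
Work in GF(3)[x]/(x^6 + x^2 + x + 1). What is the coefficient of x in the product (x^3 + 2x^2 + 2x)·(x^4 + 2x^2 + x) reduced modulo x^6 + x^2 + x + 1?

0

Multiply in GF(3)[x]: (x^3 + 2x^2 + 2x)·(x^4 + 2x^2 + x) = x^7 + 2x^6 + x^5 + 2x^4 + 2x^2.
Reduce using x^6 ≡ 2x^2 + 2x + 2 (mod x^6 + x^2 + x + 1).
Reduced: x^5 + 2x^4 + 2x^3 + 2x^2 + 1.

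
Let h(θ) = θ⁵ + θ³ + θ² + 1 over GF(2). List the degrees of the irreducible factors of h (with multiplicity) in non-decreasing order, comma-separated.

Roots in GF(2): h(0) = 1; h(1) = 0 → root.
Linear factors from roots: (θ + 1).
Complete factorization: h(θ) = (θ + 1)^3·(θ² + θ + 1).
Factor degrees with multiplicity: 1 + 1 + 1 + 2 = 5.

1, 1, 1, 2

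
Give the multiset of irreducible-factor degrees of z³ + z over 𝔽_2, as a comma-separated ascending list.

1, 1, 1

Write f(z) = z³ + z.
Roots in 𝔽_2: f(0) = 0 → root; f(1) = 0 → root.
Linear factors from roots: (z), (z + 1).
Complete factorization: f(z) = (z)·(z + 1)^2.
Factor degrees with multiplicity: 1 + 1 + 1 = 3.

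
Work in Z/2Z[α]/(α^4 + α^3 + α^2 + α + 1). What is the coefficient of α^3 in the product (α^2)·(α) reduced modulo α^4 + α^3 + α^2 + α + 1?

1

Multiply in Z/2Z[α]: (α^2)·(α) = α^3.
Reduced: α^3.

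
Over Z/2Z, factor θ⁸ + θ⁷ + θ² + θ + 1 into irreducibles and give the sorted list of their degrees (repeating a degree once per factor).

8

Write f(θ) = θ⁸ + θ⁷ + θ² + θ + 1.
Roots in Z/2Z: f(0) = 1; f(1) = 1.
Complete factorization: f(θ) = (θ⁸ + θ⁷ + θ² + θ + 1).
Factor degrees with multiplicity: 8 = 8.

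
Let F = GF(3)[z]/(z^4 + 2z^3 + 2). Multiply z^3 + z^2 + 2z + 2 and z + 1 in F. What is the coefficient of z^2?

Multiply in GF(3)[z]: (z^3 + z^2 + 2z + 2)·(z + 1) = z^4 + 2z^3 + z + 2.
Reduce using z^4 ≡ z^3 + 1 (mod z^4 + 2z^3 + 2).
Reduced: z.

0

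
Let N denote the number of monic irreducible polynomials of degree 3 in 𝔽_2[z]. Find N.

2

x^(2^3) − x is the product of all monic irreducibles of degree dividing 3; Möbius inversion gives N = (1/3) Σ μ(3/d)·2^d.
Divisors of 3: 1, 3; μ(3/d) for each: -1, 1.
Σ = − 2^1 + 2^3 = 6.
N = 6/3 = 2.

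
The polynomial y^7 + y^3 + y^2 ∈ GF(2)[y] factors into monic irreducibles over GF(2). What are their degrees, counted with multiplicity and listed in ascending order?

Write h(y) = y^7 + y^3 + y^2.
Roots in GF(2): h(0) = 0 → root; h(1) = 1.
Linear factors from roots: (y).
Complete factorization: h(y) = (y)^2·(y^2 + y + 1)·(y^3 + y^2 + 1).
Factor degrees with multiplicity: 1 + 1 + 2 + 3 = 7.

1, 1, 2, 3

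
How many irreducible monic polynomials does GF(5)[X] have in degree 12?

Gauss's count: N_{5}(12) = (1/12) Σ_{d|12} μ(12/d)·5^d.
Divisors of 12: 1, 2, 3, 4, 6, 12; μ(12/d) for each: 0, 1, 0, -1, -1, 1.
Σ = 5^2 − 5^4 − 5^6 + 5^12 = 244124400.
N = 244124400/12 = 20343700.

20343700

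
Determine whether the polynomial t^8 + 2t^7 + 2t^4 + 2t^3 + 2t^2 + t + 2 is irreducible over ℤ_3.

Write g(t) = t^8 + 2t^7 + 2t^4 + 2t^3 + 2t^2 + t + 2.
Check for roots in ℤ_3: g(0) = 2; g(1) = 0 → root; g(2) = 2.
g(1) = 0, so (t − 1) divides g(t); g is reducible.

No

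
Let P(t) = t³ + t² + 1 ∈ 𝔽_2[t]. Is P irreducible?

Check for roots in 𝔽_2: P(0) = 1; P(1) = 1.
No roots. A degree-3 polynomial over a field with no linear factor is irreducible.

Yes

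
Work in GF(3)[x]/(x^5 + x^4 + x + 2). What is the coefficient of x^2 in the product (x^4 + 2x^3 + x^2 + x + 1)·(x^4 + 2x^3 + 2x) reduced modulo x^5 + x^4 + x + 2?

Multiply in GF(3)[x]: (x^4 + 2x^3 + x^2 + x + 1)·(x^4 + 2x^3 + 2x) = x^8 + x^7 + 2x^6 + 2x^5 + x^4 + x^3 + 2x^2 + 2x.
Reduce using x^5 ≡ 2x^4 + 2x + 1 (mod x^5 + x^4 + x + 2).
Reduced: 2x^3 + x.

0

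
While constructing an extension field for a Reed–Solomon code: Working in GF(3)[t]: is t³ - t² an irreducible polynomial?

Write g(t) = t³ - t².
Check for roots in GF(3): g(0) = 0 → root; g(1) = 0 → root; g(2) = 1.
g(0) = 0, so (t) divides g(t); g is reducible.

No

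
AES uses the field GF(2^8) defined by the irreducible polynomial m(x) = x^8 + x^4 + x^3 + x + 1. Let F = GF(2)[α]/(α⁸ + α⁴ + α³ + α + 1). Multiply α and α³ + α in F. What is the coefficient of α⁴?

1

Multiply in GF(2)[α]: (α)·(α³ + α) = α⁴ + α².
Reduced: α⁴ + α².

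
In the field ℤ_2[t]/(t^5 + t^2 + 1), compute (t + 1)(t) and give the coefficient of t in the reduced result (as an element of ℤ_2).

1

Multiply in ℤ_2[t]: (t + 1)·(t) = t^2 + t.
Reduced: t^2 + t.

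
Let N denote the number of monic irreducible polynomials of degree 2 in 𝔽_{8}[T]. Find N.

28

Gauss's count: N_{8}(2) = (1/2) Σ_{d|2} μ(2/d)·8^d.
Divisors of 2: 1, 2; μ(2/d) for each: -1, 1.
Σ = − 8^1 + 8^2 = 56.
N = 56/2 = 28.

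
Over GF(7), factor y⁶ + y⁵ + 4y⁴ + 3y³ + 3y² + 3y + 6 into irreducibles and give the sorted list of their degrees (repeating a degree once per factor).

1, 1, 1, 3

Write h(y) = y⁶ + y⁵ + 4y⁴ + 3y³ + 3y² + 3y + 6.
Linear factors from roots: (y + 6), (y + 2), (y + 1).
Complete factorization: h(y) = (y + 1)·(y + 2)·(y + 6)·(y³ + 6y² + 4).
Factor degrees with multiplicity: 1 + 1 + 1 + 3 = 6.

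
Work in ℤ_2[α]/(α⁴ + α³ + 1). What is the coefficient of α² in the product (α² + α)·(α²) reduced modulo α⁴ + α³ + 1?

0

Multiply in ℤ_2[α]: (α² + α)·(α²) = α⁴ + α³.
Reduce using α⁴ ≡ α³ + 1 (mod α⁴ + α³ + 1).
Reduced: 1.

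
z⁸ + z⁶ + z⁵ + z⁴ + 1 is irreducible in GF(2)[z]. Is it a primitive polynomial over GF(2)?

Write f(z) = z⁸ + z⁶ + z⁵ + z⁴ + 1.
|GF(2^8)^×| = 2^8 − 1 = 255. Prime factorization: 255 = 3·5·17.
f is primitive ⇔ z has order 255 in GF(2)[z]/(f), i.e. z^(255/q) ≠ 1 for each prime q | 255.
z^(85) mod f = z⁷ + z⁶ + z⁴ + z³ + z + 1.
z^(51) mod f = z⁶ + z³ + z² + 1.
z^(15) mod f = z⁷ + z⁶ + 1.
None equal 1, so z has full order 255; f is primitive.

Yes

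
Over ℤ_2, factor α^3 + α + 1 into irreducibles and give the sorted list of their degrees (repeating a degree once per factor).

3

Write f(α) = α^3 + α + 1.
Roots in ℤ_2: f(0) = 1; f(1) = 1.
Complete factorization: f(α) = (α^3 + α + 1).
Factor degrees with multiplicity: 3 = 3.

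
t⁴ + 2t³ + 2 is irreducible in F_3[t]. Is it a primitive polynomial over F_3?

Write f(t) = t⁴ + 2t³ + 2.
|GF(3^4)^×| = 3^4 − 1 = 80. Prime factorization: 80 = 2^4·5.
f is primitive ⇔ t has order 80 in GF(3)[t]/(f), i.e. t^(80/q) ≠ 1 for each prime q | 80.
t^(40) mod f = 2.
t^(16) mod f = 2t² + t + 2.
None equal 1, so t has full order 80; f is primitive.

Yes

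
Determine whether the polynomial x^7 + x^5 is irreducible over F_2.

No

Write h(x) = x^7 + x^5.
Check for roots in F_2: h(0) = 0 → root; h(1) = 0 → root.
h(0) = 0, so (x) divides h(x); h is reducible.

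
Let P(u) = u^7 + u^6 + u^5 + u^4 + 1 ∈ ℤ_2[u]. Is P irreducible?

Check for roots in ℤ_2: P(0) = 1; P(1) = 1.
No roots, so no linear factors.
Monic irreducibles of degree 2 over GF(2): u^2 + u + 1.
None of them divide P (all give nonzero remainder).
Monic irreducibles of degree 3 over GF(2): u^3 + u + 1, u^3 + u^2 + 1.
None of them divide P (all give nonzero remainder).
No irreducible factor of degree ≤ 3 exists, so P is irreducible over GF(2).

Yes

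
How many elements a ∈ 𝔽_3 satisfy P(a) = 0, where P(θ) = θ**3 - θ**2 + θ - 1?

1

Evaluate at each of the 3 elements of 𝔽_3:
P(0) = 2; P(1) = 0 → root; P(2) = 2.
Roots: {1}.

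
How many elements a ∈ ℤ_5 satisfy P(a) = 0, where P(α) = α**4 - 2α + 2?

1

Evaluate at each of the 5 elements of ℤ_5:
P(0) = 2; P(1) = 1; P(2) = 4; P(3) = 2; P(4) = 0 → root.
Roots: {4}.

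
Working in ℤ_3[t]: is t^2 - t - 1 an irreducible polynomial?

Write f(t) = t^2 - t - 1.
Check for roots in ℤ_3: f(0) = 2; f(1) = 2; f(2) = 1.
No roots. A degree-2 polynomial over a field with no linear factor is irreducible.

Yes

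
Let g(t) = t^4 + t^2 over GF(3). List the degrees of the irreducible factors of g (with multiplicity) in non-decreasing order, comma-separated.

1, 1, 2

Roots in GF(3): g(0) = 0 → root; g(1) = 2; g(2) = 2.
Linear factors from roots: (t).
Complete factorization: g(t) = (t)^2·(t^2 + 1).
Factor degrees with multiplicity: 1 + 1 + 2 = 4.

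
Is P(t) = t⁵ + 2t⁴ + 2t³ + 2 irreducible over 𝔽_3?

Yes

Check for roots in 𝔽_3: P(0) = 2; P(1) = 1; P(2) = 1.
No roots, so no linear factors.
Monic irreducibles of degree 2 over GF(3): t² + 1, t² + t + 2, t² + 2t + 2.
None of them divide P (all give nonzero remainder).
No irreducible factor of degree ≤ 2 exists, so P is irreducible over GF(3).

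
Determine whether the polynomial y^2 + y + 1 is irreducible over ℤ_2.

Yes

Write h(y) = y^2 + y + 1.
Check for roots in ℤ_2: h(0) = 1; h(1) = 1.
No roots. A degree-2 polynomial over a field with no linear factor is irreducible.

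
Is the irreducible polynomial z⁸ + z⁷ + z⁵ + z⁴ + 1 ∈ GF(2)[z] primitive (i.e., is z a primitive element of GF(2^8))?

No

Write f(z) = z⁸ + z⁷ + z⁵ + z⁴ + 1.
|GF(2^8)^×| = 2^8 − 1 = 255. Prime factorization: 255 = 3·5·17.
f is primitive ⇔ z has order 255 in GF(2)[z]/(f), i.e. z^(255/q) ≠ 1 for each prime q | 255.
z^(85) mod f = z⁷ + z⁶ + z³ + z² + 1.
z^(51) mod f = 1
z^(15) mod f = z⁵ + z⁴ + z + 1.
Since z^(51) = 1, the order of z divides 51 < 255; not primitive.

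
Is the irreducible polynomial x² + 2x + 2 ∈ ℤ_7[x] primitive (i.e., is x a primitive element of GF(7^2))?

No

Write f(x) = x² + 2x + 2.
|GF(7^2)^×| = 7^2 − 1 = 48. Prime factorization: 48 = 2^4·3.
f is primitive ⇔ x has order 48 in GF(7)[x]/(f), i.e. x^(48/q) ≠ 1 for each prime q | 48.
x^(24) mod f = 1
x^(16) mod f = 4.
Since x^(24) = 1, the order of x divides 24 < 48; not primitive.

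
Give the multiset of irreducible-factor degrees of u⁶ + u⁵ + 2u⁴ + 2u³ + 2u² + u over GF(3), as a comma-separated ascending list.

1, 1, 1, 1, 2

Write g(u) = u⁶ + u⁵ + 2u⁴ + 2u³ + 2u² + u.
Roots in GF(3): g(0) = 0 → root; g(1) = 0 → root; g(2) = 1.
Linear factors from roots: (u), (u + 2).
Complete factorization: g(u) = (u)·(u + 2)^3·(u² + u + 2).
Factor degrees with multiplicity: 1 + 1 + 1 + 1 + 2 = 6.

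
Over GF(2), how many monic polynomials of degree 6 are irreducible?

9

By the necklace-counting formula, N_2(6) = (1/6) Σ_{d|6} μ(6/d)·2^d.
Divisors of 6: 1, 2, 3, 6; μ(6/d) for each: 1, -1, -1, 1.
Σ = 2^1 − 2^2 − 2^3 + 2^6 = 54.
N = 54/6 = 9.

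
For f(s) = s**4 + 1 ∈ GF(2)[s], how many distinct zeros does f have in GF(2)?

Evaluate at each of the 2 elements of GF(2):
f(0) = 1; f(1) = 0 → root.
Roots: {1}.

1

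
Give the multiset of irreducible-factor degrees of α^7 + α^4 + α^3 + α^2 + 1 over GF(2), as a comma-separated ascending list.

Write f(α) = α^7 + α^4 + α^3 + α^2 + 1.
Roots in GF(2): f(0) = 1; f(1) = 1.
Complete factorization: f(α) = (α^7 + α^4 + α^3 + α^2 + 1).
Factor degrees with multiplicity: 7 = 7.

7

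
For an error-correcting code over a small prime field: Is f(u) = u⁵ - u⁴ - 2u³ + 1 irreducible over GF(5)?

Yes

Check for roots in GF(5): f(0) = 1; f(1) = 4; f(2) = 1; f(3) = 4; f(4) = 1.
No roots, so no linear factors.
Degree-2 irreducible divisors: test the 10 monic irreducibles of degree 2 over GF(5).
None of them divide f (all give nonzero remainder).
No irreducible factor of degree ≤ 2 exists, so f is irreducible over GF(5).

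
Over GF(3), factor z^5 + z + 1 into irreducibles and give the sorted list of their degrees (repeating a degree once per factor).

1, 1, 3

Write f(z) = z^5 + z + 1.
Roots in GF(3): f(0) = 1; f(1) = 0 → root; f(2) = 2.
Linear factors from roots: (z + 2).
Complete factorization: f(z) = (z + 2)^2·(z^3 + 2z^2 + 1).
Factor degrees with multiplicity: 1 + 1 + 3 = 5.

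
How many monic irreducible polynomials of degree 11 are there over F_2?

186

Gauss's count: N_{2}(11) = (1/11) Σ_{d|11} μ(11/d)·2^d.
Divisors of 11: 1, 11; μ(11/d) for each: -1, 1.
Σ = − 2^1 + 2^11 = 2046.
N = 2046/11 = 186.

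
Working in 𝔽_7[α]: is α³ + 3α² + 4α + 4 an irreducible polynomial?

No

Write m(α) = α³ + 3α² + 4α + 4.
Check for roots in 𝔽_7: m(0) = 4; m(1) = 5; m(2) = 4; m(3) = 0 → root; m(4) = 6; m(5) = 0 → root; m(6) = 2.
m(3) = 0, so (α − 3) divides m(α); m is reducible.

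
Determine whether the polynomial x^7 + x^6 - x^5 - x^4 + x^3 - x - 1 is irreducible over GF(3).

Write f(x) = x^7 + x^6 - x^5 - x^4 + x^3 - x - 1.
Check for roots in GF(3): f(0) = 2; f(1) = 2; f(2) = 2.
No roots, so no linear factors.
Monic irreducibles of degree 2 over GF(3): x^2 + 1, x^2 + x - 1, x^2 - x - 1.
None of them divide f (all give nonzero remainder).
Degree-3 irreducible divisors: test the 8 monic irreducibles of degree 3 over GF(3).
None of them divide f (all give nonzero remainder).
No irreducible factor of degree ≤ 3 exists, so f is irreducible over GF(3).

Yes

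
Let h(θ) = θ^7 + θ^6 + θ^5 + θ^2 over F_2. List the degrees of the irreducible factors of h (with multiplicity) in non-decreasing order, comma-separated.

1, 1, 1, 1, 3

Roots in F_2: h(0) = 0 → root; h(1) = 0 → root.
Linear factors from roots: (θ), (θ + 1).
Complete factorization: h(θ) = (θ)^2·(θ + 1)^2·(θ^3 + θ^2 + 1).
Factor degrees with multiplicity: 1 + 1 + 1 + 1 + 3 = 7.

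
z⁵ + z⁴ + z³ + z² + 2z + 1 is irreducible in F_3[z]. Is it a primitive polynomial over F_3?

Yes

Write f(z) = z⁵ + z⁴ + z³ + z² + 2z + 1.
|GF(3^5)^×| = 3^5 − 1 = 242. Prime factorization: 242 = 2·11^2.
f is primitive ⇔ z has order 242 in GF(3)[z]/(f), i.e. z^(242/q) ≠ 1 for each prime q | 242.
z^(121) mod f = 2.
z^(22) mod f = z⁴ + z² + z + 2.
None equal 1, so z has full order 242; f is primitive.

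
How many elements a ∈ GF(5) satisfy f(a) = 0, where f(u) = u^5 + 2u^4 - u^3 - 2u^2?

4

Evaluate at each of the 5 elements of GF(5):
f(0) = 0 → root; f(1) = 0 → root; f(2) = 3; f(3) = 0 → root; f(4) = 0 → root.
Roots: {0, 1, 3, 4}.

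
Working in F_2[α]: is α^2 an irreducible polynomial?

Write h(α) = α^2.
Check for roots in F_2: h(0) = 0 → root; h(1) = 1.
h(0) = 0, so (α) divides h(α); h is reducible.

No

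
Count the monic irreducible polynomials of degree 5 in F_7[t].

By the necklace-counting formula, N_7(5) = (1/5) Σ_{d|5} μ(5/d)·7^d.
Divisors of 5: 1, 5; μ(5/d) for each: -1, 1.
Σ = − 7^1 + 7^5 = 16800.
N = 16800/5 = 3360.

3360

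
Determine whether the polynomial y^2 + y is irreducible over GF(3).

Write g(y) = y^2 + y.
Check for roots in GF(3): g(0) = 0 → root; g(1) = 2; g(2) = 0 → root.
g(0) = 0, so (y) divides g(y); g is reducible.

No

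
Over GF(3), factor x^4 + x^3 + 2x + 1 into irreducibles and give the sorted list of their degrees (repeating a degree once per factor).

4

Write h(x) = x^4 + x^3 + 2x + 1.
Roots in GF(3): h(0) = 1; h(1) = 2; h(2) = 2.
Complete factorization: h(x) = (x^4 + x^3 + 2x + 1).
Factor degrees with multiplicity: 4 = 4.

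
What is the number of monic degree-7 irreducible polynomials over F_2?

18

x^(2^7) − x is the product of all monic irreducibles of degree dividing 7; Möbius inversion gives N = (1/7) Σ μ(7/d)·2^d.
Divisors of 7: 1, 7; μ(7/d) for each: -1, 1.
Σ = − 2^1 + 2^7 = 126.
N = 126/7 = 18.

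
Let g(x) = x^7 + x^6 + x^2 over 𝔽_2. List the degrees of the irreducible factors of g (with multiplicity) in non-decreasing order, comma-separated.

Roots in 𝔽_2: g(0) = 0 → root; g(1) = 1.
Linear factors from roots: (x).
Complete factorization: g(x) = (x)^2·(x^2 + x + 1)·(x^3 + x + 1).
Factor degrees with multiplicity: 1 + 1 + 2 + 3 = 7.

1, 1, 2, 3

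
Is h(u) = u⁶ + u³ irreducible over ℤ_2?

Check for roots in ℤ_2: h(0) = 0 → root; h(1) = 0 → root.
h(0) = 0, so (u) divides h(u); h is reducible.

No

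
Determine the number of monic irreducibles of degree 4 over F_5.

150

By the necklace-counting formula, N_5(4) = (1/4) Σ_{d|4} μ(4/d)·5^d.
Divisors of 4: 1, 2, 4; μ(4/d) for each: 0, -1, 1.
Σ = − 5^2 + 5^4 = 600.
N = 600/4 = 150.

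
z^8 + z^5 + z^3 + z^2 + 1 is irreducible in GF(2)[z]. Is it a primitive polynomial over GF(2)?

Yes

Write f(z) = z^8 + z^5 + z^3 + z^2 + 1.
|GF(2^8)^×| = 2^8 − 1 = 255. Prime factorization: 255 = 3·5·17.
f is primitive ⇔ z has order 255 in GF(2)[z]/(f), i.e. z^(255/q) ≠ 1 for each prime q | 255.
z^(85) mod f = z^7 + z^5 + z^4 + z^3 + z^2 + z.
z^(51) mod f = z^7 + z^6 + z^4 + z^3 + z^2.
z^(15) mod f = z^7 + z^6 + z^5 + z^2.
None equal 1, so z has full order 255; f is primitive.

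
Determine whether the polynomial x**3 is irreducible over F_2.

No

Write g(x) = x**3.
Check for roots in F_2: g(0) = 0 → root; g(1) = 1.
g(0) = 0, so (x) divides g(x); g is reducible.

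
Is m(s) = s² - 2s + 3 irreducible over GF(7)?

Check for roots in GF(7): m(0) = 3; m(1) = 2; m(2) = 3; m(3) = 6; m(4) = 4; m(5) = 4; m(6) = 6.
No roots. A degree-2 polynomial over a field with no linear factor is irreducible.

Yes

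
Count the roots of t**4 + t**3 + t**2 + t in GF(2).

Write g(t) = t**4 + t**3 + t**2 + t.
Evaluate at each of the 2 elements of GF(2):
g(0) = 0 → root; g(1) = 0 → root.
Roots: {0, 1}.

2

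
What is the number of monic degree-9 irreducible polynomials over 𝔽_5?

Gauss's count: N_{5}(9) = (1/9) Σ_{d|9} μ(9/d)·5^d.
Divisors of 9: 1, 3, 9; μ(9/d) for each: 0, -1, 1.
Σ = − 5^3 + 5^9 = 1953000.
N = 1953000/9 = 217000.

217000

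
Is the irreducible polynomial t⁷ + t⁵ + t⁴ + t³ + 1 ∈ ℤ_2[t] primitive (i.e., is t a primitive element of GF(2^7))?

Yes

Write f(t) = t⁷ + t⁵ + t⁴ + t³ + 1.
|GF(2^7)^×| = 2^7 − 1 = 127. Prime factorization: 127 = 127.
f is primitive ⇔ t has order 127 in GF(2)[t]/(f), i.e. t^(127/q) ≠ 1 for each prime q | 127.
t^(1) mod f = t.
None equal 1, so t has full order 127; f is primitive.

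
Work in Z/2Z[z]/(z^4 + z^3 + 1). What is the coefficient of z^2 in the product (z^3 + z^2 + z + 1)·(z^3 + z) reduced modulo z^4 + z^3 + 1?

0

Multiply in Z/2Z[z]: (z^3 + z^2 + z + 1)·(z^3 + z) = z^6 + z^5 + z^2 + z.
Reduce using z^4 ≡ z^3 + 1 (mod z^4 + z^3 + 1).
Reduced: z.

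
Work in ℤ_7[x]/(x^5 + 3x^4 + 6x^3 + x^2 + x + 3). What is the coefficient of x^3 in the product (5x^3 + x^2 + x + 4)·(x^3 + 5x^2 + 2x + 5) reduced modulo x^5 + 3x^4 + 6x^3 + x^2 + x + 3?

Multiply in ℤ_7[x]: (5x^3 + x^2 + x + 4)·(x^3 + 5x^2 + 2x + 5) = 5x^6 + 5x^5 + 2x^4 + x^3 + 6x^2 + 6x + 6.
Reduce using x^5 ≡ 4x^4 + x^3 + 6x^2 + 6x + 4 (mod x^5 + 3x^4 + 6x^3 + x^2 + x + 3).
Reduced: 2x^4 + 4x^2 + x + 1.

0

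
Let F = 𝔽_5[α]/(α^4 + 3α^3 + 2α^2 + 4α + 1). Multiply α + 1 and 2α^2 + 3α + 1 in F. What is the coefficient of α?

4

Multiply in 𝔽_5[α]: (α + 1)·(2α^2 + 3α + 1) = 2α^3 + 4α + 1.
Reduced: 2α^3 + 4α + 1.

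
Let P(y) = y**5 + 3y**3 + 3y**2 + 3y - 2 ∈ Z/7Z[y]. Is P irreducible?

Check for roots in Z/7Z: P(0) = 5; P(1) = 1; P(2) = 2; P(3) = 1; P(4) = 0 → root; P(5) = 4; P(6) = 1.
P(4) = 0, so (y − 4) divides P(y); P is reducible.

No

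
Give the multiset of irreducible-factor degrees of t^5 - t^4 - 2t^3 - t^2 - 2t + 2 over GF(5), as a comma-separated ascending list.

1, 1, 3

Write g(t) = t^5 - t^4 - 2t^3 - t^2 - 2t + 2.
Roots in GF(5): g(0) = 2; g(1) = 2; g(2) = 4; g(3) = 0 → root; g(4) = 3.
Linear factors from roots: (t + 2).
Complete factorization: g(t) = (t + 2)^2·(t^3 - t - 2).
Factor degrees with multiplicity: 1 + 1 + 3 = 5.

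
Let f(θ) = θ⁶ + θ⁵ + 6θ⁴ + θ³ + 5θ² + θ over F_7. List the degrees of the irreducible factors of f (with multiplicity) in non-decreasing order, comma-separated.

Linear factors from roots: (θ), (θ + 4), (θ + 3).
Complete factorization: f(θ) = (θ)·(θ + 3)·(θ + 4)^2·(θ² + 4θ + 6).
Factor degrees with multiplicity: 1 + 1 + 1 + 1 + 2 = 6.

1, 1, 1, 1, 2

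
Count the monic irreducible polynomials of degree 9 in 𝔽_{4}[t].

By the necklace-counting formula, N_4(9) = (1/9) Σ_{d|9} μ(9/d)·4^d.
Divisors of 9: 1, 3, 9; μ(9/d) for each: 0, -1, 1.
Σ = − 4^3 + 4^9 = 262080.
N = 262080/9 = 29120.

29120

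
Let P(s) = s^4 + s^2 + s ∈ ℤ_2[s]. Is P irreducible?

Check for roots in ℤ_2: P(0) = 0 → root; P(1) = 1.
P(0) = 0, so (s) divides P(s); P is reducible.

No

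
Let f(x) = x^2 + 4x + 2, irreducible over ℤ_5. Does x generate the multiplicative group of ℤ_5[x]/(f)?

Yes

|GF(5^2)^×| = 5^2 − 1 = 24. Prime factorization: 24 = 2^3·3.
f is primitive ⇔ x has order 24 in GF(5)[x]/(f), i.e. x^(24/q) ≠ 1 for each prime q | 24.
x^(12) mod f = 4.
x^(8) mod f = 2x + 1.
None equal 1, so x has full order 24; f is primitive.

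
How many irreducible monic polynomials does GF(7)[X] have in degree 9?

4483696

The number of monic irreducibles of degree 9 over GF(7) is (1/9)·Σ_{d∣9} μ(9/d) 7^d.
Divisors of 9: 1, 3, 9; μ(9/d) for each: 0, -1, 1.
Σ = − 7^3 + 7^9 = 40353264.
N = 40353264/9 = 4483696.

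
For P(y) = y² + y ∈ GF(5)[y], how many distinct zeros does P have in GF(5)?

2

Evaluate at each of the 5 elements of GF(5):
P(0) = 0 → root; P(1) = 2; P(2) = 1; P(3) = 2; P(4) = 0 → root.
Roots: {0, 4}.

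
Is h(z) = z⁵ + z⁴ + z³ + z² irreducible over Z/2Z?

No

Check for roots in Z/2Z: h(0) = 0 → root; h(1) = 0 → root.
h(0) = 0, so (z) divides h(z); h is reducible.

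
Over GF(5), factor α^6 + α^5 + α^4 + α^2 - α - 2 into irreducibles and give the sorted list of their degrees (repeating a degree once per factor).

3, 3

Write h(α) = α^6 + α^5 + α^4 + α^2 - α - 2.
Roots in GF(5): h(0) = 3; h(1) = 1; h(2) = 2; h(3) = 2; h(4) = 1.
Complete factorization: h(α) = (α^3 + 2α^2 - α - 1)·(α^3 - α^2 - α + 2).
Factor degrees with multiplicity: 3 + 3 = 6.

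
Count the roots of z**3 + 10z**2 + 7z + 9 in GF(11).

3

Write h(z) = z**3 + 10z**2 + 7z + 9.
Evaluate at each of the 11 elements of GF(11):
h(0) = 9; h(1) = 5; h(2) = 5; h(3) = 4; h(4) = 8; h(5) = 1; h(6) = 0 → root; h(7) = 0 → root; h(8) = 7; h(9) = 5; h(10) = 0 → root.
Roots: {6, 7, 10}.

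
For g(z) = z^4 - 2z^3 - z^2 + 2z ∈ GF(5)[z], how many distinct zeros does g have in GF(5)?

4

Evaluate at each of the 5 elements of GF(5):
g(0) = 0 → root; g(1) = 0 → root; g(2) = 0 → root; g(3) = 4; g(4) = 0 → root.
Roots: {0, 1, 2, 4}.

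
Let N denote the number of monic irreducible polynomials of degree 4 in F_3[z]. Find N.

x^(3^4) − x is the product of all monic irreducibles of degree dividing 4; Möbius inversion gives N = (1/4) Σ μ(4/d)·3^d.
Divisors of 4: 1, 2, 4; μ(4/d) for each: 0, -1, 1.
Σ = − 3^2 + 3^4 = 72.
N = 72/4 = 18.

18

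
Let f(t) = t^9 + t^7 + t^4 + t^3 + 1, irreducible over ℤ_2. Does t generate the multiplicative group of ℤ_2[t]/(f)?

|GF(2^9)^×| = 2^9 − 1 = 511. Prime factorization: 511 = 7·73.
f is primitive ⇔ t has order 511 in GF(2)[t]/(f), i.e. t^(511/q) ≠ 1 for each prime q | 511.
t^(73) mod f = 1
t^(7) mod f = t^7.
Since t^(73) = 1, the order of t divides 73 < 511; not primitive.

No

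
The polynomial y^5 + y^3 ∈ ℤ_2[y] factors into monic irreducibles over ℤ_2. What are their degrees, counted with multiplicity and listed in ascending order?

1, 1, 1, 1, 1

Write f(y) = y^5 + y^3.
Roots in ℤ_2: f(0) = 0 → root; f(1) = 0 → root.
Linear factors from roots: (y), (y + 1).
Complete factorization: f(y) = (y + 1)^2·(y)^3.
Factor degrees with multiplicity: 1 + 1 + 1 + 1 + 1 = 5.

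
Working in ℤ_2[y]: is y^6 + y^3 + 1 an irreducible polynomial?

Yes

Write m(y) = y^6 + y^3 + 1.
Check for roots in ℤ_2: m(0) = 1; m(1) = 1.
No roots, so no linear factors.
Monic irreducibles of degree 2 over GF(2): y^2 + y + 1.
None of them divide m (all give nonzero remainder).
Monic irreducibles of degree 3 over GF(2): y^3 + y + 1, y^3 + y^2 + 1.
None of them divide m (all give nonzero remainder).
No irreducible factor of degree ≤ 3 exists, so m is irreducible over GF(2).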